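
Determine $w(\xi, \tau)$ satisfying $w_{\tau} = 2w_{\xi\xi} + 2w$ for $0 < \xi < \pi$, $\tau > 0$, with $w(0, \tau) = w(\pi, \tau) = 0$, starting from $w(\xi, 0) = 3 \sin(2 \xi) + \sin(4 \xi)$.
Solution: Substitute $w = e^{2\tau}u$.
Then $w_{\tau} = e^{2\tau}(u_{\tau} + 2u)$, $w_{\xi\xi} = e^{2\tau}u_{\xi\xi}$; substituting and dividing by $e^{2\tau}$, the lower-order terms cancel: $u_{\tau} = 2u_{\xi\xi}$ (standard heat equation).
Data for $u$: $u(\xi,0) = w(\xi,0) = 3 \sin(2 \xi) + \sin(4 \xi)$. The boundary conditions carry over: $u(0,\tau) = u(\pi,\tau) = 0$.
Separating variables: $u = \sum c_n e^{-2n^2\tau} \sin(n\xi)$. From $u(\xi,0) = 3 \sin(2 \xi) + \sin(4 \xi)$: $c_2=3, c_4=1$.
So $u(\xi,\tau) = 3 e^{-8 \tau} \sin(2 \xi) + e^{-32 \tau} \sin(4 \xi)$, and $w(\xi,\tau) = e^{2\tau}u(\xi,\tau)$.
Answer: $w(\xi, \tau) = 3 e^{-6 \tau} \sin(2 \xi) + e^{-30 \tau} \sin(4 \xi)$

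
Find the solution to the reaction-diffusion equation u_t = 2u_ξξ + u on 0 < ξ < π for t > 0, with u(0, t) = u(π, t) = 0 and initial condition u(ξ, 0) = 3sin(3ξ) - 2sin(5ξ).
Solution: Substitute u = exp(t)w.
Then u_t = exp(t)(w_t + w), u_ξξ = exp(t)w_ξξ; substituting and dividing by exp(t), the lower-order terms cancel: w_t = 2w_ξξ (standard heat equation).
Data for w: w(ξ,0) = u(ξ,0) = 3sin(3ξ) - 2sin(5ξ). The boundary conditions carry over: w(0,t) = w(π,t) = 0.
Separating variables: w = Σ c_n exp(-2n²t) sin(nξ). From w(ξ,0) = 3sin(3ξ) - 2sin(5ξ): c_3=3, c_5=-2.
So w(ξ,t) = 3exp(-18t)sin(3ξ) - 2exp(-50t)sin(5ξ), and u(ξ,t) = exp(t)w(ξ,t).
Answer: u(ξ, t) = 3exp(-17t)sin(3ξ) - 2exp(-49t)sin(5ξ)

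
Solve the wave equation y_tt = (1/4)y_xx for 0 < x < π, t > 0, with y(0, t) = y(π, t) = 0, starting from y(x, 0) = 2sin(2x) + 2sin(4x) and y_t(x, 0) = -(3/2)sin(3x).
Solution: Using separation of variables y = X(x)T(t):
Eigenfunctions: sin(nx), n = 1, 2, 3, ...
General solution: y(x, t) = Σ [A_n cos(n t/2) + B_n sin(n t/2)] sin(nx)
From y(x,0) = 2sin(2x) + 2sin(4x): A_2=2, A_4=2. From y_t(x,0) = -(3/2)sin(3x), using y_t(x,0) = Σ ω_n B_n sin(nx) with ω_n = n/2: B_3 = (-3/2)/(3/2) = -1.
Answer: y(x, t) = -sin(3t/2)sin(3x) + 2sin(2x)cos(t) + 2sin(4x)cos(2t)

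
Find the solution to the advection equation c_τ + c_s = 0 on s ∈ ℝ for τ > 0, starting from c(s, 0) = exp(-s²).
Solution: By method of characteristics (waves move right with speed 1):
Along characteristics s - τ = const, c is constant, so c(s,τ) = f(s - τ) with f = c(·, 0).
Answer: c(s, τ) = exp(-(s - τ)²)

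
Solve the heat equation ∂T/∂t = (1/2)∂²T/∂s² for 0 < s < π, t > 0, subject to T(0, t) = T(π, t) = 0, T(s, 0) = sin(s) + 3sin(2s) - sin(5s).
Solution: Using separation of variables T = X(s)G(t):
Eigenfunctions: sin(ns), n = 1, 2, 3, ...
General solution: T(s, t) = Σ c_n sin(ns) exp(-n² t/2)
Matching T(s,0) = sin(s) + 3sin(2s) - sin(5s) term by term: c_1=1, c_2=3, c_5=-1.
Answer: T(s, t) = 3exp(-2t)sin(2s) + exp(-t/2)sin(s) - exp(-25t/2)sin(5s)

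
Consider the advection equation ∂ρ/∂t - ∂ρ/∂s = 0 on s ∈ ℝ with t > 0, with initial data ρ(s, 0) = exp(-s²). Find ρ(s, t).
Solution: By method of characteristics (waves move left with speed 1):
Along characteristics s + t = const, ρ is constant, so ρ(s,t) = f(s + t) with f = ρ(·, 0).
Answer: ρ(s, t) = exp(-(s + t)²)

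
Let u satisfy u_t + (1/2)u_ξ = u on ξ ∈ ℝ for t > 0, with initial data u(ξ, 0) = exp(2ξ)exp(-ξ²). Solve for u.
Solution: Substitute u = exp(2ξ)w.
Then u_ξ = exp(2ξ)(w_ξ + 2w), u_t = exp(2ξ)w_t; substituting and dividing by exp(2ξ), the lower-order terms cancel: w_t + (1/2)w_ξ = 0 (standard advection equation).
Data for w: w(ξ,0) = exp(-2ξ)u(ξ,0) = exp(-ξ²).
By characteristics (dξ/dt = 1/2), w(ξ,t) = f(ξ - (1/2)t) with f = w(·, 0).
So w(ξ,t) = exp(-(-t/2 + ξ)²), and u(ξ,t) = exp(2ξ)w(ξ,t).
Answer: u(ξ, t) = exp(2ξ)exp(-(-t/2 + ξ)²)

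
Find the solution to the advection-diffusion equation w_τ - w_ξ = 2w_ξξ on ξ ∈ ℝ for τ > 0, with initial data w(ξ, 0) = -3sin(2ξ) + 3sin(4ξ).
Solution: Moving frame: η = ξ + τ, σ = τ, w = u(η,σ), so w_τ = u_σ + u_η and w_ξξ = u_ηη.
Hence w_τ - w_ξ = u_σ and the PDE becomes the heat equation u_σ = 2u_ηη on η ∈ ℝ.
Initial data: u(η,0) = w(η,0) = -3sin(2η) + 3sin(4η). Each mode sin(nη) decays as exp(-2n²σ) on ℝ, so u(η,σ) = Σ c_n exp(-2n²σ) sin(nη) with c_2=-3, c_4=3: u(η,σ) = -3exp(-8σ)sin(2η) + 3exp(-32σ)sin(4η).
Substituting back: w(ξ,τ) = u(ξ + τ, τ).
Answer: w(ξ, τ) = -3exp(-8τ)sin(2ξ + 2τ) + 3exp(-32τ)sin(4ξ + 4τ)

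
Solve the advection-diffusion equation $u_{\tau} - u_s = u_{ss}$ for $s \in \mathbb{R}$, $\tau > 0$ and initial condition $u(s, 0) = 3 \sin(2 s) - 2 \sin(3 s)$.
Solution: Change to a moving frame: let $\eta = s + \tau$, $\sigma = \tau$ and write $u(s,\tau) = w(\eta,\sigma)$.
By the chain rule $u_{\tau} = w_{\sigma} + w_{\eta}$, $u_s = w_{\eta}$, $u_{ss} = w_{\eta\eta}$.
Then $u_{\tau} - u_s = w_{\sigma}$: the advection term cancels and the PDE becomes the heat equation $w_{\sigma} = w_{\eta\eta}$ on $\eta \in \mathbb{R}$.
Initial data: $w(\eta,0) = u(\eta,0) = 3 \sin(2 \eta) - 2 \sin(3 \eta)$.
On $\eta \in \mathbb{R}$ each mode satisfies $(\sin(n\eta))'' = -n^2 \sin(n\eta)$, so $e^{-n^2\sigma} \sin(n\eta)$ solves the heat equation; by superposition $w(\eta,\sigma) = \sum c_n e^{-n^2\sigma} \sin(n\eta)$.
Reading off the coefficients: $c_2=3, c_3=-2$, so $w(\eta,\sigma) = 3 e^{-4 \sigma} \sin(2 \eta) - 2 e^{-9 \sigma} \sin(3 \eta)$.
Substituting back $\eta = s + \tau$, $\sigma = \tau$: $u(s,\tau) = w(s + \tau, \tau)$.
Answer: $u(s, \tau) = 3 e^{-4 \tau} \sin(2 \tau + 2 s) - 2 e^{-9 \tau} \sin(3 \tau + 3 s)$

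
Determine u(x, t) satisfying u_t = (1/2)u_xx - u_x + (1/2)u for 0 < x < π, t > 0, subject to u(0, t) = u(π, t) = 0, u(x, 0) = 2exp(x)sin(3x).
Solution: Substitute u = exp(x)w, i.e. w = exp(-x)u.
By the product rule, u_x = exp(x)(w_x + w), u_xx = exp(x)(w_xx + 2w_x + w), u_t = exp(x)w_t.
Substituting into the PDE and dividing by exp(x): w_t = (1/2)(w_xx + 2w_x + w) - (w_x + w) + (1/2)w.
The lower-order terms cancel, leaving the standard heat equation w_t = (1/2)w_xx.
Initial data for w: w(x,0) = exp(-x)u(x,0) = 2sin(3x). The boundary conditions carry over: w(0,t) = w(π,t) = 0.
Solve for w:
  Using separation of variables w = X(x)T(t):
  Eigenfunctions: sin(nx), n = 1, 2, 3, ...
  General solution: w(x, t) = Σ c_n sin(nx) exp(-n² t/2)
  Matching w(x,0) = 2sin(3x) term by term: c_3=2.
Hence w(x,t) = 2exp(-9t/2)sin(3x).
Transform back: u(x,t) = exp(x)w(x,t).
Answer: u(x, t) = 2exp(-9t/2)exp(x)sin(3x)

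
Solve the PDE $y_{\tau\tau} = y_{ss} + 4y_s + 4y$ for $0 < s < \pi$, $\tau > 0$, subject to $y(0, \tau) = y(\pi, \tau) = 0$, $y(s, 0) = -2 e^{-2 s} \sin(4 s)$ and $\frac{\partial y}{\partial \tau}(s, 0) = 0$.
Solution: Substitute $y = e^{-2s}u$, i.e. $u = e^{2s}y$.
By the product rule, $y_s = e^{-2s}(u_s - 2u)$, $y_{ss} = e^{-2s}(u_{ss} - 4u_s + 4u)$, $y_{\tau\tau} = e^{-2s}u_{\tau\tau}$.
Substituting into the PDE and dividing by $e^{-2s}$: $u_{\tau\tau} = (u_{ss} - 4u_s + 4u) + 4(u_s - 2u) + 4u$.
The lower-order terms cancel, leaving the standard wave equation $u_{\tau\tau} = u_{ss}$.
Initial data for $u$: $u(s,0) = e^{2s}y(s,0) = -2 \sin(4 s)$; $u_{\tau}(s,0) = e^{2s}y_{\tau}(s,0) = 0$. The boundary conditions carry over: $u(0,\tau) = u(\pi,\tau) = 0$.
Solve for $u$:
  Using separation of variables $u = X(s)T(\tau)$:
  Eigenfunctions: $\sin(ns)$, $n = 1, 2, 3, \ldots$
  General solution: $u(s, \tau) = \sum [A_n \cos(n \tau) + B_n \sin(n \tau)] \sin(ns)$
  From $u(s,0) = -2 \sin(4 s)$: $A_4=-2$. From $u_{\tau}(s,0) = 0$: all $B_n = 0$.
Hence $u(s,\tau) = -2 \sin(4 s) \cos(4 \tau)$.
Transform back: $y(s,\tau) = e^{-2s}u(s,\tau)$.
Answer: $y(s, \tau) = -2 e^{-2 s} \sin(4 s) \cos(4 \tau)$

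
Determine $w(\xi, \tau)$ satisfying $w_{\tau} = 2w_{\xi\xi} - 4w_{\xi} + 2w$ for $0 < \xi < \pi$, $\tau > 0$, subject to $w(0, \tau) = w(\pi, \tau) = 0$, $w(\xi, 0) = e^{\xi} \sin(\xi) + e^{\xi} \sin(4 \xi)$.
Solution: Substitute $w = e^{\xi}u$, i.e. $u = e^{-\xi}w$.
By the product rule, $w_{\xi} = e^{\xi}(u_{\xi} + u)$, $w_{\xi\xi} = e^{\xi}(u_{\xi\xi} + 2u_{\xi} + u)$, $w_{\tau} = e^{\xi}u_{\tau}$.
Substituting into the PDE and dividing by $e^{\xi}$: $u_{\tau} = 2(u_{\xi\xi} + 2u_{\xi} + u) - 4(u_{\xi} + u) + 2u$.
The lower-order terms cancel, leaving the standard heat equation $u_{\tau} = 2u_{\xi\xi}$.
Initial data for $u$: $u(\xi,0) = e^{-\xi}w(\xi,0) = \sin(\xi) + \sin(4 \xi)$. The boundary conditions carry over: $u(0,\tau) = u(\pi,\tau) = 0$.
Solve for $u$:
  Using separation of variables $u = X(\xi)T(\tau)$:
  Eigenfunctions: $\sin(n\xi)$, $n = 1, 2, 3, \ldots$
  General solution: $u(\xi, \tau) = \sum c_n \sin(n\xi) e^{-2n^2 \tau}$
  Matching $u(\xi,0) = \sin(\xi) + \sin(4 \xi)$ term by term: $c_1=1, c_4=1$.
Hence $u(\xi,\tau) = e^{-2 \tau} \sin(\xi) + e^{-32 \tau} \sin(4 \xi)$.
Transform back: $w(\xi,\tau) = e^{\xi}u(\xi,\tau)$.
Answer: $w(\xi, \tau) = e^{-2 \tau} e^{\xi} \sin(\xi) + e^{-32 \tau} e^{\xi} \sin(4 \xi)$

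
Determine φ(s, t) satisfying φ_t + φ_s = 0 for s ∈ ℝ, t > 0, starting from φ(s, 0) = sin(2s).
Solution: By characteristics (ds/dt = 1), φ(s,t) = f(s - t) with f = φ(·, 0).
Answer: φ(s, t) = sin(2s - 2t)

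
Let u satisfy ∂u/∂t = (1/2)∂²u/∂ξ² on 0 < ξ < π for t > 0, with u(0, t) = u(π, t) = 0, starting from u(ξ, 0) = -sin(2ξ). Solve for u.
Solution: Using separation of variables u = X(ξ)T(t):
Eigenfunctions: sin(nξ), n = 1, 2, 3, ...
General solution: u(ξ, t) = Σ c_n sin(nξ) exp(-n² t/2)
Matching u(ξ,0) = -sin(2ξ) term by term: c_2=-1.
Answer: u(ξ, t) = -exp(-2t)sin(2ξ)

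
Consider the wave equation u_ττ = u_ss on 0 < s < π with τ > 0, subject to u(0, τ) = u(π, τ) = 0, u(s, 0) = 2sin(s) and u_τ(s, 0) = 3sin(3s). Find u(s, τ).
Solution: Using separation of variables u = X(s)T(τ):
Eigenfunctions: sin(ns), n = 1, 2, 3, ...
General solution: u(s, τ) = Σ [A_n cos(n τ) + B_n sin(n τ)] sin(ns)
From u(s,0) = 2sin(s): A_1=2. From u_τ(s,0) = 3sin(3s), using u_τ(s,0) = Σ ω_n B_n sin(ns) with ω_n = n: B_3 = 3/3 = 1.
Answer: u(s, τ) = 2sin(s)cos(τ) + sin(3s)sin(3τ)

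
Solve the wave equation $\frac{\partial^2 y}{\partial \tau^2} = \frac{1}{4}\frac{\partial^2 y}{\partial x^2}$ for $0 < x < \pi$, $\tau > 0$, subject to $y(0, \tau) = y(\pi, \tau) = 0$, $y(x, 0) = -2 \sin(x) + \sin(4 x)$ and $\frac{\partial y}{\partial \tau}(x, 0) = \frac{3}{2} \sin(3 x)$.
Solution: Separating variables: $y = \sum [A_n \cos(\omega_n \tau) + B_n \sin(\omega_n \tau)] \sin(nx)$, $\omega_n = n/2$. From ICs ($B_n$ = velocity coefficient / $\omega_n$): $A_1=-2, A_4=1, B_3=1$.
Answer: $y(x, \tau) = \sin(3 \tau/2) \sin(3 x) - 2 \sin(x) \cos(\tau/2) + \sin(4 x) \cos(2 \tau)$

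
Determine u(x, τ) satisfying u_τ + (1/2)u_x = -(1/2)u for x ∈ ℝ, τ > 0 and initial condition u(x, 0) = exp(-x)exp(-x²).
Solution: Substitute u = exp(-x)w.
Then u_x = exp(-x)(w_x - w), u_τ = exp(-x)w_τ; substituting and dividing by exp(-x), the lower-order terms cancel: w_τ + (1/2)w_x = 0 (standard advection equation).
Data for w: w(x,0) = exp(x)u(x,0) = exp(-x²).
By characteristics (dx/dτ = 1/2), w(x,τ) = f(x - (1/2)τ) with f = w(·, 0).
So w(x,τ) = exp(-(x - τ/2)²), and u(x,τ) = exp(-x)w(x,τ).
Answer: u(x, τ) = exp(-x)exp(-(x - τ/2)²)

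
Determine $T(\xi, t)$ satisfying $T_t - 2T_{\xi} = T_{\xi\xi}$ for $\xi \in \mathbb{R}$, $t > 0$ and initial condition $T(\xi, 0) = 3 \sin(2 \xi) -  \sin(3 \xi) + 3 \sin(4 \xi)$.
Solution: Moving frame: $\eta = \xi + 2t$, $\sigma = t$, $T = u(\eta,\sigma)$, so $T_t = u_{\sigma} + 2u_{\eta}$ and $T_{\xi\xi} = u_{\eta\eta}$.
Hence $T_t - 2T_{\xi} = u_{\sigma}$ and the PDE becomes the heat equation $u_{\sigma} = u_{\eta\eta}$ on $\eta \in \mathbb{R}$.
Initial data: $u(\eta,0) = T(\eta,0) = 3 \sin(2 \eta) - \sin(3 \eta) + 3 \sin(4 \eta)$. Each mode $\sin(n\eta)$ decays as $e^{-n^2\sigma}$ on $\mathbb{R}$, so $u(\eta,\sigma) = \sum c_n e^{-n^2\sigma} \sin(n\eta)$ with $c_2=3, c_3=-1, c_4=3$: $u(\eta,\sigma) = 3 e^{-4 \sigma} \sin(2 \eta) - e^{-9 \sigma} \sin(3 \eta) + 3 e^{-16 \sigma} \sin(4 \eta)$.
Substituting back: $T(\xi,t) = u(\xi + 2t, t)$.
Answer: $T(\xi, t) = 3 e^{-4 t} \sin(2 \xi + 4 t) -  e^{-9 t} \sin(3 \xi + 6 t) + 3 e^{-16 t} \sin(4 \xi + 8 t)$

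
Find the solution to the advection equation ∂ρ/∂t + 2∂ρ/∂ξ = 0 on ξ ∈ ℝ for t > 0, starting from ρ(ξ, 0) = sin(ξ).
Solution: By characteristics (dξ/dt = 2), ρ(ξ,t) = f(ξ - 2t) with f = ρ(·, 0).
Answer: ρ(ξ, t) = -sin(2t - ξ)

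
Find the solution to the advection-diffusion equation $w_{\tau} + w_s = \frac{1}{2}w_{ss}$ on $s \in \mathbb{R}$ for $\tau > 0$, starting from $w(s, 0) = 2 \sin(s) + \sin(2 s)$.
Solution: Moving frame: $\eta = s - \tau$, $\sigma = \tau$, $w = u(\eta,\sigma)$, so $w_{\tau} = u_{\sigma} - u_{\eta}$ and $w_{ss} = u_{\eta\eta}$.
Hence $w_{\tau} + w_s = u_{\sigma}$ and the PDE becomes the heat equation $u_{\sigma} = \frac{1}{2}u_{\eta\eta}$ on $\eta \in \mathbb{R}$.
Initial data: $u(\eta,0) = w(\eta,0) = 2 \sin(\eta) + \sin(2 \eta)$. Each mode $\sin(n\eta)$ decays as $e^{-n^2\sigma/2}$ on $\mathbb{R}$, so $u(\eta,\sigma) = \sum c_n e^{-n^2\sigma/2} \sin(n\eta)$ with $c_1=2, c_2=1$: $u(\eta,\sigma) = e^{-2 \sigma} \sin(2 \eta) + 2 e^{-\sigma/2} \sin(\eta)$.
Substituting back: $w(s,\tau) = u(s - \tau, \tau)$.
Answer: $w(s, \tau) = - e^{-2 \tau} \sin(2 \tau - 2 s) - 2 e^{-\tau/2} \sin(\tau - s)$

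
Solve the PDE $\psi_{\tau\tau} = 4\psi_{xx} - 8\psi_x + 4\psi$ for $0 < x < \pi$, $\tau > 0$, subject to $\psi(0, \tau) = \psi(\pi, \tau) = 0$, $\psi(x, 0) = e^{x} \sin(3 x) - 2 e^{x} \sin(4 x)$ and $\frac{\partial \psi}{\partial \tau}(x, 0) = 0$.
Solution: Substitute $\psi = e^{x}u$, i.e. $u = e^{-x}\psi$.
By the product rule, $\psi_x = e^{x}(u_x + u)$, $\psi_{xx} = e^{x}(u_{xx} + 2u_x + u)$, $\psi_{\tau\tau} = e^{x}u_{\tau\tau}$.
Substituting into the PDE and dividing by $e^{x}$: $u_{\tau\tau} = 4(u_{xx} + 2u_x + u) - 8(u_x + u) + 4u$.
The lower-order terms cancel, leaving the standard wave equation $u_{\tau\tau} = 4u_{xx}$.
Initial data for $u$: $u(x,0) = e^{-x}\psi(x,0) = \sin(3 x) - 2 \sin(4 x)$; $u_{\tau}(x,0) = e^{-x}\psi_{\tau}(x,0) = 0$. The boundary conditions carry over: $u(0,\tau) = u(\pi,\tau) = 0$.
Solve for $u$:
  Using separation of variables $u = X(x)T(\tau)$:
  Eigenfunctions: $\sin(nx)$, $n = 1, 2, 3, \ldots$
  General solution: $u(x, \tau) = \sum [A_n \cos(2n \tau) + B_n \sin(2n \tau)] \sin(nx)$
  From $u(x,0) = \sin(3 x) - 2 \sin(4 x)$: $A_3=1, A_4=-2$. From $u_{\tau}(x,0) = 0$: all $B_n = 0$.
Hence $u(x,\tau) = \sin(3 x) \cos(6 \tau) - 2 \sin(4 x) \cos(8 \tau)$.
Transform back: $\psi(x,\tau) = e^{x}u(x,\tau)$.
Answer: $\psi(x, \tau) = e^{x} \sin(3 x) \cos(6 \tau) - 2 e^{x} \sin(4 x) \cos(8 \tau)$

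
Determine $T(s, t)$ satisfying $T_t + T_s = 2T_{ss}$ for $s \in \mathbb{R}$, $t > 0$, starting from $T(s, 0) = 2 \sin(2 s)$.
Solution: Moving frame: $\eta = s - t$, $\sigma = t$, $T = u(\eta,\sigma)$, so $T_t = u_{\sigma} - u_{\eta}$ and $T_{ss} = u_{\eta\eta}$.
Hence $T_t + T_s = u_{\sigma}$ and the PDE becomes the heat equation $u_{\sigma} = 2u_{\eta\eta}$ on $\eta \in \mathbb{R}$.
Initial data: $u(\eta,0) = T(\eta,0) = 2 \sin(2 \eta)$. Each mode $\sin(n\eta)$ decays as $e^{-2n^2\sigma}$ on $\mathbb{R}$, so $u(\eta,\sigma) = \sum c_n e^{-2n^2\sigma} \sin(n\eta)$ with $c_2=2$: $u(\eta,\sigma) = 2 e^{-8 \sigma} \sin(2 \eta)$.
Substituting back: $T(s,t) = u(s - t, t)$.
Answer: $T(s, t) = 2 e^{-8 t} \sin(2 s - 2 t)$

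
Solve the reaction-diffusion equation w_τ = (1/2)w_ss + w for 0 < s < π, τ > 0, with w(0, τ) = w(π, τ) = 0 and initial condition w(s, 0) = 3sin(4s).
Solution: Substitute w = exp(τ)u, i.e. u = exp(-τ)w.
By the product rule, w_τ = exp(τ)(u_τ + u), w_ss = exp(τ)u_ss.
Substituting into the PDE and dividing by exp(τ): u_τ + u = (1/2)u_ss + u.
The lower-order terms cancel, leaving the standard heat equation u_τ = (1/2)u_ss.
Initial data for u: u(s,0) = w(s,0) = 3sin(4s). The boundary conditions carry over: u(0,τ) = u(π,τ) = 0.
Solve for u:
  Using separation of variables u = X(s)T(τ):
  Eigenfunctions: sin(ns), n = 1, 2, 3, ...
  General solution: u(s, τ) = Σ c_n sin(ns) exp(-n² τ/2)
  Matching u(s,0) = 3sin(4s) term by term: c_4=3.
Hence u(s,τ) = 3exp(-8τ)sin(4s).
Transform back: w(s,τ) = exp(τ)u(s,τ).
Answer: w(s, τ) = 3exp(-7τ)sin(4s)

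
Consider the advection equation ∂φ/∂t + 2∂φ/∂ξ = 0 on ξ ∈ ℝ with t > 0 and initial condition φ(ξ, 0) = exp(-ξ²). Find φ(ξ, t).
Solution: By method of characteristics (waves move right with speed 2):
Along characteristics ξ - 2t = const, φ is constant, so φ(ξ,t) = f(ξ - 2t) with f = φ(·, 0).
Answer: φ(ξ, t) = exp(-(-2t + ξ)²)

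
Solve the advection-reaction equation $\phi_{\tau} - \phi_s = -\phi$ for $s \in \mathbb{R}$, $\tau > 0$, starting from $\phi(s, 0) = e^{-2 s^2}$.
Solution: Substitute $\phi = e^{-\tau}u$, i.e. $u = e^{\tau}\phi$.
By the product rule, $\phi_{\tau} = e^{-\tau}(u_{\tau} - u)$, $\phi_s = e^{-\tau}u_s$.
Substituting into the PDE and dividing by $e^{-\tau}$: $u_{\tau} - u - u_s = -u$.
The lower-order terms cancel, leaving the standard advection equation $u_{\tau} - u_s = 0$.
Initial data for $u$: $u(s,0) = \phi(s,0) = e^{-2 s^2}$.
Solve for $u$:
  By method of characteristics (waves move left with speed 1):
  Along characteristics $s + \tau =$ const, $u$ is constant, so $u(s,\tau) = f(s + \tau)$ with $f = u( \cdot , 0)$.
Hence $u(s,\tau) = e^{-2 (s + \tau)^2}$.
Transform back: $\phi(s,\tau) = e^{-\tau}u(s,\tau)$.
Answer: $\phi(s, \tau) = e^{-\tau} e^{-2 (\tau + s)^2}$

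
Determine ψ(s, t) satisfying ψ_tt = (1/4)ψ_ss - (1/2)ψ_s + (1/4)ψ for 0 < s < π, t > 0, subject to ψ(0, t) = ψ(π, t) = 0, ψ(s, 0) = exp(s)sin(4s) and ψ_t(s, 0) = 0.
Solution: Substitute ψ = exp(s)u, i.e. u = exp(-s)ψ.
By the product rule, ψ_s = exp(s)(u_s + u), ψ_ss = exp(s)(u_ss + 2u_s + u), ψ_tt = exp(s)u_tt.
Substituting into the PDE and dividing by exp(s): u_tt = (1/4)(u_ss + 2u_s + u) - (1/2)(u_s + u) + (1/4)u.
The lower-order terms cancel, leaving the standard wave equation u_tt = (1/4)u_ss.
Initial data for u: u(s,0) = exp(-s)ψ(s,0) = sin(4s); u_t(s,0) = exp(-s)ψ_t(s,0) = 0. The boundary conditions carry over: u(0,t) = u(π,t) = 0.
Solve for u:
  Using separation of variables u = X(s)T(t):
  Eigenfunctions: sin(ns), n = 1, 2, 3, ...
  General solution: u(s, t) = Σ [A_n cos(n t/2) + B_n sin(n t/2)] sin(ns)
  From u(s,0) = sin(4s): A_4=1. From u_t(s,0) = 0: all B_n = 0.
Hence u(s,t) = sin(4s)cos(2t).
Transform back: ψ(s,t) = exp(s)u(s,t).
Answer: ψ(s, t) = exp(s)sin(4s)cos(2t)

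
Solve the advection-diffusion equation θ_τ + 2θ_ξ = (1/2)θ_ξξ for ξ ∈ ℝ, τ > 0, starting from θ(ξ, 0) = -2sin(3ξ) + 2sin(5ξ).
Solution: Moving frame: η = ξ - 2τ, σ = τ, θ = u(η,σ), so θ_τ = u_σ - 2u_η and θ_ξξ = u_ηη.
Hence θ_τ + 2θ_ξ = u_σ and the PDE becomes the heat equation u_σ = (1/2)u_ηη on η ∈ ℝ.
Initial data: u(η,0) = θ(η,0) = -2sin(3η) + 2sin(5η). Each mode sin(nη) decays as exp(-n²σ/2) on ℝ, so u(η,σ) = Σ c_n exp(-n²σ/2) sin(nη) with c_3=-2, c_5=2: u(η,σ) = -2exp(-9σ/2)sin(3η) + 2exp(-25σ/2)sin(5η).
Substituting back: θ(ξ,τ) = u(ξ - 2τ, τ).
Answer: θ(ξ, τ) = -2exp(-9τ/2)sin(3ξ - 6τ) + 2exp(-25τ/2)sin(5ξ - 10τ)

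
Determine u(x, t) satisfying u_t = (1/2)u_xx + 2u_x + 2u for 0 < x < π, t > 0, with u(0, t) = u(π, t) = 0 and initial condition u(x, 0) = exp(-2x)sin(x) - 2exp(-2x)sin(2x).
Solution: Substitute u = exp(-2x)w, i.e. w = exp(2x)u.
By the product rule, u_x = exp(-2x)(w_x - 2w), u_xx = exp(-2x)(w_xx - 4w_x + 4w), u_t = exp(-2x)w_t.
Substituting into the PDE and dividing by exp(-2x): w_t = (1/2)(w_xx - 4w_x + 4w) + 2(w_x - 2w) + 2w.
The lower-order terms cancel, leaving the standard heat equation w_t = (1/2)w_xx.
Initial data for w: w(x,0) = exp(2x)u(x,0) = sin(x) - 2sin(2x). The boundary conditions carry over: w(0,t) = w(π,t) = 0.
Solve for w:
  Using separation of variables w = X(x)T(t):
  Eigenfunctions: sin(nx), n = 1, 2, 3, ...
  General solution: w(x, t) = Σ c_n sin(nx) exp(-n² t/2)
  Matching w(x,0) = sin(x) - 2sin(2x) term by term: c_1=1, c_2=-2.
Hence w(x,t) = -2exp(-2t)sin(2x) + exp(-t/2)sin(x).
Transform back: u(x,t) = exp(-2x)w(x,t).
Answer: u(x, t) = -2exp(-2t)exp(-2x)sin(2x) + exp(-t/2)exp(-2x)sin(x)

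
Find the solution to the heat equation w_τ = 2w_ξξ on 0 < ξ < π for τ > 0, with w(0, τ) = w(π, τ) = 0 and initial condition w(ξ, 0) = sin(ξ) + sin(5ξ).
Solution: Using separation of variables w = X(ξ)T(τ):
Eigenfunctions: sin(nξ), n = 1, 2, 3, ...
General solution: w(ξ, τ) = Σ c_n sin(nξ) exp(-2n² τ)
Matching w(ξ,0) = sin(ξ) + sin(5ξ) term by term: c_1=1, c_5=1.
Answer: w(ξ, τ) = exp(-2τ)sin(ξ) + exp(-50τ)sin(5ξ)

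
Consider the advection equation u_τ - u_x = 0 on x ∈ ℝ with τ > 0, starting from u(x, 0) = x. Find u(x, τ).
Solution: By method of characteristics (waves move left with speed 1):
Along characteristics x + τ = const, u is constant, so u(x,τ) = f(x + τ) with f = u(·, 0).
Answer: u(x, τ) = x + τ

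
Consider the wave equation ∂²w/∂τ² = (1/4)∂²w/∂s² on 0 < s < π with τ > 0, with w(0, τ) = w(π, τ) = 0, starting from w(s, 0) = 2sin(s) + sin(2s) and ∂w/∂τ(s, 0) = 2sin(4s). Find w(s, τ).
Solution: Using separation of variables w = X(s)T(τ):
Eigenfunctions: sin(ns), n = 1, 2, 3, ...
General solution: w(s, τ) = Σ [A_n cos(n τ/2) + B_n sin(n τ/2)] sin(ns)
From w(s,0) = 2sin(s) + sin(2s): A_1=2, A_2=1. From w_τ(s,0) = 2sin(4s), using w_τ(s,0) = Σ ω_n B_n sin(ns) with ω_n = n/2: B_4 = 2/2 = 1.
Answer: w(s, τ) = 2sin(s)cos(τ/2) + sin(2s)cos(τ) + sin(4s)sin(2τ)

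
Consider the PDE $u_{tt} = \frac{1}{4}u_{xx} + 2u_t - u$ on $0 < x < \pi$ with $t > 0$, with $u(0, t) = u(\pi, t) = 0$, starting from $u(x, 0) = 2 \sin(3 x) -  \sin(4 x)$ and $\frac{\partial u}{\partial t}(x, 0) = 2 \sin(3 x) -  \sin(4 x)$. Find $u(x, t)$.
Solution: Substitute $u = e^{t}w$, i.e. $w = e^{-t}u$.
By the product rule, $u_t = e^{t}(w_t + w)$, $u_{tt} = e^{t}(w_{tt} + 2w_t + w)$, $u_{xx} = e^{t}w_{xx}$.
Substituting into the PDE and dividing by $e^{t}$: $w_{tt} + 2w_t + w = \frac{1}{4}w_{xx} + 2(w_t + w) - w$.
The lower-order terms cancel, leaving the standard wave equation $w_{tt} = \frac{1}{4}w_{xx}$.
Initial data for $w$: $w(x,0) = u(x,0) = 2 \sin(3 x) - \sin(4 x)$; $w_t(x,0) = u_t(x,0) - u(x,0) = 0$. The boundary conditions carry over: $w(0,t) = w(\pi,t) = 0$.
Solve for $w$:
  Using separation of variables $w = X(x)T(t)$:
  Eigenfunctions: $\sin(nx)$, $n = 1, 2, 3, \ldots$
  General solution: $w(x, t) = \sum [A_n \cos(n t/2) + B_n \sin(n t/2)] \sin(nx)$
  From $w(x,0) = 2 \sin(3 x) - \sin(4 x)$: $A_3=2, A_4=-1$. From $w_t(x,0) = 0$: all $B_n = 0$.
Hence $w(x,t) = 2 \sin(3 x) \cos(3 t/2) - \sin(4 x) \cos(2 t)$.
Transform back: $u(x,t) = e^{t}w(x,t)$.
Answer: $u(x, t) = 2 e^{t} \sin(3 x) \cos(3 t/2) -  e^{t} \sin(4 x) \cos(2 t)$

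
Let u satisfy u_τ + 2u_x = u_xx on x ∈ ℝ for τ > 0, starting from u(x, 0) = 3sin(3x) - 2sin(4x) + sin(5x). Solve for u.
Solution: Moving frame: η = x - 2τ, σ = τ, u = w(η,σ), so u_τ = w_σ - 2w_η and u_xx = w_ηη.
Hence u_τ + 2u_x = w_σ and the PDE becomes the heat equation w_σ = w_ηη on η ∈ ℝ.
Initial data: w(η,0) = u(η,0) = 3sin(3η) - 2sin(4η) + sin(5η). Each mode sin(nη) decays as exp(-n²σ) on ℝ, so w(η,σ) = Σ c_n exp(-n²σ) sin(nη) with c_3=3, c_4=-2, c_5=1: w(η,σ) = 3exp(-9σ)sin(3η) - 2exp(-16σ)sin(4η) + exp(-25σ)sin(5η).
Substituting back: u(x,τ) = w(x - 2τ, τ).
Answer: u(x, τ) = 3exp(-9τ)sin(3x - 6τ) - 2exp(-16τ)sin(4x - 8τ) + exp(-25τ)sin(5x - 10τ)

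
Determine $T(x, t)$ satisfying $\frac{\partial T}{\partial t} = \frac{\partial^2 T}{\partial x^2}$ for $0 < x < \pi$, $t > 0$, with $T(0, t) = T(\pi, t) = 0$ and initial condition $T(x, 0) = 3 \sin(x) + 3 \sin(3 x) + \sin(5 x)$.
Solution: Using separation of variables $T = X(x)G(t)$:
Eigenfunctions: $\sin(nx)$, $n = 1, 2, 3, \ldots$
General solution: $T(x, t) = \sum c_n \sin(nx) e^{-n^2 t}$
Matching $T(x,0) = 3 \sin(x) + 3 \sin(3 x) + \sin(5 x)$ term by term: $c_1=3, c_3=3, c_5=1$.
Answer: $T(x, t) = 3 e^{-t} \sin(x) + 3 e^{-9 t} \sin(3 x) + e^{-25 t} \sin(5 x)$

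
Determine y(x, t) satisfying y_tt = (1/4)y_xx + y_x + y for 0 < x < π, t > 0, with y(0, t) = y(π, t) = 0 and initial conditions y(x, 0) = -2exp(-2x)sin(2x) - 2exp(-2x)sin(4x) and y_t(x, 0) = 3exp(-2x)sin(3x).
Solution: Substitute y = exp(-2x)u.
Then y_x = exp(-2x)(u_x - 2u), y_xx = exp(-2x)(u_xx - 4u_x + 4u), y_tt = exp(-2x)u_tt; substituting and dividing by exp(-2x), the lower-order terms cancel: u_tt = (1/4)u_xx (standard wave equation).
Data for u: u(x,0) = exp(2x)y(x,0) = -2sin(2x) - 2sin(4x); u_t(x,0) = exp(2x)y_t(x,0) = 3sin(3x). The boundary conditions carry over: u(0,t) = u(π,t) = 0.
Separating variables: u = Σ [A_n cos(ω_n t) + B_n sin(ω_n t)] sin(nx), ω_n = n/2. From ICs (B_n = velocity coefficient / ω_n): A_2=-2, A_4=-2, B_3=2.
So u(x,t) = 2sin(3t/2)sin(3x) - 2sin(2x)cos(t) - 2sin(4x)cos(2t), and y(x,t) = exp(-2x)u(x,t).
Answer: y(x, t) = 2exp(-2x)sin(3t/2)sin(3x) - 2exp(-2x)sin(2x)cos(t) - 2exp(-2x)sin(4x)cos(2t)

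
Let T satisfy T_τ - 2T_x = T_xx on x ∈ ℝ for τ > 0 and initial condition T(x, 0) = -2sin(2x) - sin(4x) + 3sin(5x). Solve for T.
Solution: Change to a moving frame: let η = x + 2τ, σ = τ and write T(x,τ) = u(η,σ).
By the chain rule T_τ = u_σ + 2u_η, T_x = u_η, T_xx = u_ηη.
Then T_τ - 2T_x = u_σ: the advection term cancels and the PDE becomes the heat equation u_σ = u_ηη on η ∈ ℝ.
Initial data: u(η,0) = T(η,0) = -2sin(2η) - sin(4η) + 3sin(5η).
On η ∈ ℝ each mode satisfies (sin(nη))″ = -n² sin(nη), so exp(-n²σ) sin(nη) solves the heat equation; by superposition u(η,σ) = Σ c_n exp(-n²σ) sin(nη).
Reading off the coefficients: c_2=-2, c_4=-1, c_5=3, so u(η,σ) = -2exp(-4σ)sin(2η) - exp(-16σ)sin(4η) + 3exp(-25σ)sin(5η).
Substituting back η = x + 2τ, σ = τ: T(x,τ) = u(x + 2τ, τ).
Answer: T(x, τ) = -2exp(-4τ)sin(2x + 4τ) - exp(-16τ)sin(4x + 8τ) + 3exp(-25τ)sin(5x + 10τ)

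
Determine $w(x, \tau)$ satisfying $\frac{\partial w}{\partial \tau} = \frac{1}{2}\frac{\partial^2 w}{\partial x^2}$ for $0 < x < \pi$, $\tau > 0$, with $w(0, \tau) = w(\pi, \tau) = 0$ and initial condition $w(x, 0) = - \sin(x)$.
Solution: Separating variables: $w = \sum c_n e^{-n^2\tau/2} \sin(nx)$. From $w(x,0) = - \sin(x)$: $c_1=-1$.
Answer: $w(x, \tau) = - e^{-\tau/2} \sin(x)$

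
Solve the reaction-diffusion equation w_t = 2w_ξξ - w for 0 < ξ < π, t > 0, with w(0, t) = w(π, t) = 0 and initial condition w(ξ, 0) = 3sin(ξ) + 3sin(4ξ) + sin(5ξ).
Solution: Substitute w = exp(-t)u, i.e. u = exp(t)w.
By the product rule, w_t = exp(-t)(u_t - u), w_ξξ = exp(-t)u_ξξ.
Substituting into the PDE and dividing by exp(-t): u_t - u = 2u_ξξ - u.
The lower-order terms cancel, leaving the standard heat equation u_t = 2u_ξξ.
Initial data for u: u(ξ,0) = w(ξ,0) = 3sin(ξ) + 3sin(4ξ) + sin(5ξ). The boundary conditions carry over: u(0,t) = u(π,t) = 0.
Solve for u:
  Using separation of variables u = X(ξ)T(t):
  Eigenfunctions: sin(nξ), n = 1, 2, 3, ...
  General solution: u(ξ, t) = Σ c_n sin(nξ) exp(-2n² t)
  Matching u(ξ,0) = 3sin(ξ) + 3sin(4ξ) + sin(5ξ) term by term: c_1=3, c_4=3, c_5=1.
Hence u(ξ,t) = 3exp(-2t)sin(ξ) + 3exp(-32t)sin(4ξ) + exp(-50t)sin(5ξ).
Transform back: w(ξ,t) = exp(-t)u(ξ,t).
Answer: w(ξ, t) = 3exp(-3t)sin(ξ) + 3exp(-33t)sin(4ξ) + exp(-51t)sin(5ξ)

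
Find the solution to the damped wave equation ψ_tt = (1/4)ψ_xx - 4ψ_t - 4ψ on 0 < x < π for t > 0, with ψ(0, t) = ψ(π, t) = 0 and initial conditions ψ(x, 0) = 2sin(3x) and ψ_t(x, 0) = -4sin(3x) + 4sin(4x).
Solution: Substitute ψ = exp(-2t)u.
Then ψ_t = exp(-2t)(u_t - 2u), ψ_tt = exp(-2t)(u_tt - 4u_t + 4u), ψ_xx = exp(-2t)u_xx; substituting and dividing by exp(-2t), the lower-order terms cancel: u_tt = (1/4)u_xx (standard wave equation).
Data for u: u(x,0) = ψ(x,0) = 2sin(3x); u_t(x,0) = ψ_t(x,0) + 2ψ(x,0) = 4sin(4x). The boundary conditions carry over: u(0,t) = u(π,t) = 0.
Separating variables: u = Σ [A_n cos(ω_n t) + B_n sin(ω_n t)] sin(nx), ω_n = n/2. From ICs (B_n = velocity coefficient / ω_n): A_3=2, B_4=2.
So u(x,t) = 2sin(2t)sin(4x) + 2sin(3x)cos(3t/2), and ψ(x,t) = exp(-2t)u(x,t).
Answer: ψ(x, t) = 2exp(-2t)sin(2t)sin(4x) + 2exp(-2t)sin(3x)cos(3t/2)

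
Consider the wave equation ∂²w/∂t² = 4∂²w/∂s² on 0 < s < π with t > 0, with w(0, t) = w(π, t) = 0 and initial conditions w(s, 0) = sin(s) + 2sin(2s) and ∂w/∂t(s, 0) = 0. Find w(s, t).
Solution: Using separation of variables w = X(s)T(t):
Eigenfunctions: sin(ns), n = 1, 2, 3, ...
General solution: w(s, t) = Σ [A_n cos(2n t) + B_n sin(2n t)] sin(ns)
From w(s,0) = sin(s) + 2sin(2s): A_1=1, A_2=2. From w_t(s,0) = 0: all B_n = 0.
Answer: w(s, t) = sin(s)cos(2t) + 2sin(2s)cos(4t)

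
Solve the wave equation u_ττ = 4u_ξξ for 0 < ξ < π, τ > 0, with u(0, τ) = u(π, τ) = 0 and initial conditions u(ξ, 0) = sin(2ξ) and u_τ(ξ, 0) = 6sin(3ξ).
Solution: Using separation of variables u = X(ξ)T(τ):
Eigenfunctions: sin(nξ), n = 1, 2, 3, ...
General solution: u(ξ, τ) = Σ [A_n cos(2n τ) + B_n sin(2n τ)] sin(nξ)
From u(ξ,0) = sin(2ξ): A_2=1. From u_τ(ξ,0) = 6sin(3ξ), using u_τ(ξ,0) = Σ ω_n B_n sin(nξ) with ω_n = 2n: B_3 = 6/6 = 1.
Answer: u(ξ, τ) = sin(2ξ)cos(4τ) + sin(3ξ)sin(6τ)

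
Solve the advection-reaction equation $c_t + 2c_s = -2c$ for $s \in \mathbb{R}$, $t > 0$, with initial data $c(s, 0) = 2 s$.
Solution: Substitute $c = e^{-2t}u$, i.e. $u = e^{2t}c$.
By the product rule, $c_t = e^{-2t}(u_t - 2u)$, $c_s = e^{-2t}u_s$.
Substituting into the PDE and dividing by $e^{-2t}$: $u_t - 2u + 2u_s = -2u$.
The lower-order terms cancel, leaving the standard advection equation $u_t + 2u_s = 0$.
Initial data for $u$: $u(s,0) = c(s,0) = 2 s$.
Solve for $u$:
  By method of characteristics (waves move right with speed 2):
  Along characteristics $s - 2t =$ const, $u$ is constant, so $u(s,t) = f(s - 2t)$ with $f = u( \cdot , 0)$.
Hence $u(s,t) = 2 s - 4 t$.
Transform back: $c(s,t) = e^{-2t}u(s,t)$.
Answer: $c(s, t) = 2 s e^{-2 t} - 4 t e^{-2 t}$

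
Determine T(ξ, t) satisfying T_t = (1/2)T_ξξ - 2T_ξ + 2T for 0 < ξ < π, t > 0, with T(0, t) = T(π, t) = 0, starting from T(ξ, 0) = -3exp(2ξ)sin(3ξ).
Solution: Substitute T = exp(2ξ)u.
Then T_ξ = exp(2ξ)(u_ξ + 2u), T_ξξ = exp(2ξ)(u_ξξ + 4u_ξ + 4u), T_t = exp(2ξ)u_t; substituting and dividing by exp(2ξ), the lower-order terms cancel: u_t = (1/2)u_ξξ (standard heat equation).
Data for u: u(ξ,0) = exp(-2ξ)T(ξ,0) = -3sin(3ξ). The boundary conditions carry over: u(0,t) = u(π,t) = 0.
Separating variables: u = Σ c_n exp(-n²t/2) sin(nξ). From u(ξ,0) = -3sin(3ξ): c_3=-3.
So u(ξ,t) = -3exp(-9t/2)sin(3ξ), and T(ξ,t) = exp(2ξ)u(ξ,t).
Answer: T(ξ, t) = -3exp(-9t/2)exp(2ξ)sin(3ξ)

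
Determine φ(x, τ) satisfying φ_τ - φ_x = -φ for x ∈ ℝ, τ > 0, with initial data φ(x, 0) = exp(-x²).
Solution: Substitute φ = exp(-τ)u.
Then φ_τ = exp(-τ)(u_τ - u), φ_x = exp(-τ)u_x; substituting and dividing by exp(-τ), the lower-order terms cancel: u_τ - u_x = 0 (standard advection equation).
Data for u: u(x,0) = φ(x,0) = exp(-x²).
By characteristics (dx/dτ = -1), u(x,τ) = f(x + τ) with f = u(·, 0).
So u(x,τ) = exp(-(x + τ)²), and φ(x,τ) = exp(-τ)u(x,τ).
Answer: φ(x, τ) = exp(-τ)exp(-(x + τ)²)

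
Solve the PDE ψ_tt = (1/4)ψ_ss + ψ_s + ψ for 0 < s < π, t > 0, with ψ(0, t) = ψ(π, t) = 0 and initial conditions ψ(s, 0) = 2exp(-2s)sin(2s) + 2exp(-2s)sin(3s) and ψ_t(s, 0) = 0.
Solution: Substitute ψ = exp(-2s)u, i.e. u = exp(2s)ψ.
By the product rule, ψ_s = exp(-2s)(u_s - 2u), ψ_ss = exp(-2s)(u_ss - 4u_s + 4u), ψ_tt = exp(-2s)u_tt.
Substituting into the PDE and dividing by exp(-2s): u_tt = (1/4)(u_ss - 4u_s + 4u) + (u_s - 2u) + u.
The lower-order terms cancel, leaving the standard wave equation u_tt = (1/4)u_ss.
Initial data for u: u(s,0) = exp(2s)ψ(s,0) = 2sin(2s) + 2sin(3s); u_t(s,0) = exp(2s)ψ_t(s,0) = 0. The boundary conditions carry over: u(0,t) = u(π,t) = 0.
Solve for u:
  Using separation of variables u = X(s)T(t):
  Eigenfunctions: sin(ns), n = 1, 2, 3, ...
  General solution: u(s, t) = Σ [A_n cos(n t/2) + B_n sin(n t/2)] sin(ns)
  From u(s,0) = 2sin(2s) + 2sin(3s): A_2=2, A_3=2. From u_t(s,0) = 0: all B_n = 0.
Hence u(s,t) = 2sin(2s)cos(t) + 2sin(3s)cos(3t/2).
Transform back: ψ(s,t) = exp(-2s)u(s,t).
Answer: ψ(s, t) = 2exp(-2s)sin(2s)cos(t) + 2exp(-2s)sin(3s)cos(3t/2)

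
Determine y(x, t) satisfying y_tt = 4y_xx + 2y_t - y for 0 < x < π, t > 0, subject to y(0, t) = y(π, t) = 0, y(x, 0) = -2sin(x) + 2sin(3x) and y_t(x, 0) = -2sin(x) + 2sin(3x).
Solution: Substitute y = exp(t)u.
Then y_t = exp(t)(u_t + u), y_tt = exp(t)(u_tt + 2u_t + u), y_xx = exp(t)u_xx; substituting and dividing by exp(t), the lower-order terms cancel: u_tt = 4u_xx (standard wave equation).
Data for u: u(x,0) = y(x,0) = -2sin(x) + 2sin(3x); u_t(x,0) = y_t(x,0) - y(x,0) = 0. The boundary conditions carry over: u(0,t) = u(π,t) = 0.
Separating variables: u = Σ [A_n cos(ω_n t) + B_n sin(ω_n t)] sin(nx), ω_n = 2n. From ICs: A_1=-2, A_3=2.
So u(x,t) = -2sin(x)cos(2t) + 2sin(3x)cos(6t), and y(x,t) = exp(t)u(x,t).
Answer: y(x, t) = -2exp(t)sin(x)cos(2t) + 2exp(t)sin(3x)cos(6t)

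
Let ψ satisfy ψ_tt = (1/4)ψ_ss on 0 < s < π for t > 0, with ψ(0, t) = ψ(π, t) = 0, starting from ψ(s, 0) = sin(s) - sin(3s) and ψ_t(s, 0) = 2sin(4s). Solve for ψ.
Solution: Using separation of variables ψ = X(s)T(t):
Eigenfunctions: sin(ns), n = 1, 2, 3, ...
General solution: ψ(s, t) = Σ [A_n cos(n t/2) + B_n sin(n t/2)] sin(ns)
From ψ(s,0) = sin(s) - sin(3s): A_1=1, A_3=-1. From ψ_t(s,0) = 2sin(4s), using ψ_t(s,0) = Σ ω_n B_n sin(ns) with ω_n = n/2: B_4 = 2/2 = 1.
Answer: ψ(s, t) = sin(s)cos(t/2) - sin(3s)cos(3t/2) + sin(4s)sin(2t)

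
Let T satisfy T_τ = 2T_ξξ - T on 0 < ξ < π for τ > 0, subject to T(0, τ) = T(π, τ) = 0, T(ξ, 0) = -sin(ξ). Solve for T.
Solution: Substitute T = exp(-τ)u.
Then T_τ = exp(-τ)(u_τ - u), T_ξξ = exp(-τ)u_ξξ; substituting and dividing by exp(-τ), the lower-order terms cancel: u_τ = 2u_ξξ (standard heat equation).
Data for u: u(ξ,0) = T(ξ,0) = -sin(ξ). The boundary conditions carry over: u(0,τ) = u(π,τ) = 0.
Separating variables: u = Σ c_n exp(-2n²τ) sin(nξ). From u(ξ,0) = -sin(ξ): c_1=-1.
So u(ξ,τ) = -exp(-2τ)sin(ξ), and T(ξ,τ) = exp(-τ)u(ξ,τ).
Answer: T(ξ, τ) = -exp(-3τ)sin(ξ)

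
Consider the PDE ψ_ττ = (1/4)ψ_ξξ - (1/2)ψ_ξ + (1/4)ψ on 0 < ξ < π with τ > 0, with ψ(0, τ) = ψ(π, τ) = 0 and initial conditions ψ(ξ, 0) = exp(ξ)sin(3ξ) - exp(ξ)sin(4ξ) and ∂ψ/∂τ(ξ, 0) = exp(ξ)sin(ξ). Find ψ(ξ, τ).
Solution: Substitute ψ = exp(ξ)u.
Then ψ_ξ = exp(ξ)(u_ξ + u), ψ_ξξ = exp(ξ)(u_ξξ + 2u_ξ + u), ψ_ττ = exp(ξ)u_ττ; substituting and dividing by exp(ξ), the lower-order terms cancel: u_ττ = (1/4)u_ξξ (standard wave equation).
Data for u: u(ξ,0) = exp(-ξ)ψ(ξ,0) = sin(3ξ) - sin(4ξ); u_τ(ξ,0) = exp(-ξ)ψ_τ(ξ,0) = sin(ξ). The boundary conditions carry over: u(0,τ) = u(π,τ) = 0.
Separating variables: u = Σ [A_n cos(ω_n τ) + B_n sin(ω_n τ)] sin(nξ), ω_n = n/2. From ICs (B_n = velocity coefficient / ω_n): A_3=1, A_4=-1, B_1=2.
So u(ξ,τ) = 2sin(ξ)sin(τ/2) + sin(3ξ)cos(3τ/2) - sin(4ξ)cos(2τ), and ψ(ξ,τ) = exp(ξ)u(ξ,τ).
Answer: ψ(ξ, τ) = 2exp(ξ)sin(ξ)sin(τ/2) + exp(ξ)sin(3ξ)cos(3τ/2) - exp(ξ)sin(4ξ)cos(2τ)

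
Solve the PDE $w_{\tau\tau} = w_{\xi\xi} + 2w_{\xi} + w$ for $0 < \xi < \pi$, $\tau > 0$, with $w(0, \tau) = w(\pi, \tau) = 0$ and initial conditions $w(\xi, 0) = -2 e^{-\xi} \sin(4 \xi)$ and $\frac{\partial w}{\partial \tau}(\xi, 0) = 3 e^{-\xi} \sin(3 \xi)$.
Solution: Substitute $w = e^{-\xi}u$.
Then $w_{\xi} = e^{-\xi}(u_{\xi} - u)$, $w_{\xi\xi} = e^{-\xi}(u_{\xi\xi} - 2u_{\xi} + u)$, $w_{\tau\tau} = e^{-\xi}u_{\tau\tau}$; substituting and dividing by $e^{-\xi}$, the lower-order terms cancel: $u_{\tau\tau} = u_{\xi\xi}$ (standard wave equation).
Data for $u$: $u(\xi,0) = e^{\xi}w(\xi,0) = -2 \sin(4 \xi)$; $u_{\tau}(\xi,0) = e^{\xi}w_{\tau}(\xi,0) = 3 \sin(3 \xi)$. The boundary conditions carry over: $u(0,\tau) = u(\pi,\tau) = 0$.
Separating variables: $u = \sum [A_n \cos(\omega_n \tau) + B_n \sin(\omega_n \tau)] \sin(n\xi)$, $\omega_n = n$. From ICs ($B_n$ = velocity coefficient / $\omega_n$): $A_4=-2, B_3=1$.
So $u(\xi,\tau) = \sin(3 \xi) \sin(3 \tau) - 2 \sin(4 \xi) \cos(4 \tau)$, and $w(\xi,\tau) = e^{-\xi}u(\xi,\tau)$.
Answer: $w(\xi, \tau) = e^{-\xi} \sin(3 \tau) \sin(3 \xi) - 2 e^{-\xi} \sin(4 \xi) \cos(4 \tau)$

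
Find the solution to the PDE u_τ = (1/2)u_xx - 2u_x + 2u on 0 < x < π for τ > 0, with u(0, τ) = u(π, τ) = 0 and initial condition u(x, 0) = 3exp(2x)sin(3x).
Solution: Substitute u = exp(2x)w, i.e. w = exp(-2x)u.
By the product rule, u_x = exp(2x)(w_x + 2w), u_xx = exp(2x)(w_xx + 4w_x + 4w), u_τ = exp(2x)w_τ.
Substituting into the PDE and dividing by exp(2x): w_τ = (1/2)(w_xx + 4w_x + 4w) - 2(w_x + 2w) + 2w.
The lower-order terms cancel, leaving the standard heat equation w_τ = (1/2)w_xx.
Initial data for w: w(x,0) = exp(-2x)u(x,0) = 3sin(3x). The boundary conditions carry over: w(0,τ) = w(π,τ) = 0.
Solve for w:
  Using separation of variables w = X(x)T(τ):
  Eigenfunctions: sin(nx), n = 1, 2, 3, ...
  General solution: w(x, τ) = Σ c_n sin(nx) exp(-n² τ/2)
  Matching w(x,0) = 3sin(3x) term by term: c_3=3.
Hence w(x,τ) = 3exp(-9τ/2)sin(3x).
Transform back: u(x,τ) = exp(2x)w(x,τ).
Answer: u(x, τ) = 3exp(2x)exp(-9τ/2)sin(3x)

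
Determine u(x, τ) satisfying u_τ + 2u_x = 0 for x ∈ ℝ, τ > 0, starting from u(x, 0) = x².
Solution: By characteristics (dx/dτ = 2), u(x,τ) = f(x - 2τ) with f = u(·, 0).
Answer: u(x, τ) = x² - 4xτ + 4τ²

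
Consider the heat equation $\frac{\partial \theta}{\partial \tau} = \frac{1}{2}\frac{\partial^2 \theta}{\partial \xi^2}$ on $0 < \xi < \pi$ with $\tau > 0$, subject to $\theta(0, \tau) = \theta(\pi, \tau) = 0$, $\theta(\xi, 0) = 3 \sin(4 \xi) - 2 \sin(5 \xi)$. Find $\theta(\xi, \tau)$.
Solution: Using separation of variables $\theta = X(\xi)G(\tau)$:
Eigenfunctions: $\sin(n\xi)$, $n = 1, 2, 3, \ldots$
General solution: $\theta(\xi, \tau) = \sum c_n \sin(n\xi) e^{-n^2 \tau/2}$
Matching $\theta(\xi,0) = 3 \sin(4 \xi) - 2 \sin(5 \xi)$ term by term: $c_4=3, c_5=-2$.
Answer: $\theta(\xi, \tau) = 3 e^{-8 \tau} \sin(4 \xi) - 2 e^{-25 \tau/2} \sin(5 \xi)$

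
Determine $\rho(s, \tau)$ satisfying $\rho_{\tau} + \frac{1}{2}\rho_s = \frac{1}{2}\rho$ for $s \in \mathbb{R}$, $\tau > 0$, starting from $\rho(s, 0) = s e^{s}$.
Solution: Substitute $\rho = e^{s}u$, i.e. $u = e^{-s}\rho$.
By the product rule, $\rho_s = e^{s}(u_s + u)$, $\rho_{\tau} = e^{s}u_{\tau}$.
Substituting into the PDE and dividing by $e^{s}$: $u_{\tau} + \frac{1}{2}(u_s + u) = \frac{1}{2}u$.
The lower-order terms cancel, leaving the standard advection equation $u_{\tau} + \frac{1}{2}u_s = 0$.
Initial data for $u$: $u(s,0) = e^{-s}\rho(s,0) = s$.
Solve for $u$:
  By method of characteristics (waves move right with speed 1/2):
  Along characteristics $s - \frac{1}{2}\tau =$ const, $u$ is constant, so $u(s,\tau) = f(s - \frac{1}{2}\tau)$ with $f = u( \cdot , 0)$.
Hence $u(s,\tau) = s - \frac{1}{2} \tau$.
Transform back: $\rho(s,\tau) = e^{s}u(s,\tau)$.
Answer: $\rho(s, \tau) = -\frac{1}{2} \tau e^{s} + s e^{s}$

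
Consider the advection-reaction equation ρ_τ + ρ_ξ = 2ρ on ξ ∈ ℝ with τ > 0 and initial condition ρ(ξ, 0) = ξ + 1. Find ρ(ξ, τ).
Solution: Substitute ρ = exp(2τ)u.
Then ρ_τ = exp(2τ)(u_τ + 2u), ρ_ξ = exp(2τ)u_ξ; substituting and dividing by exp(2τ), the lower-order terms cancel: u_τ + u_ξ = 0 (standard advection equation).
Data for u: u(ξ,0) = ρ(ξ,0) = ξ + 1.
By characteristics (dξ/dτ = 1), u(ξ,τ) = f(ξ - τ) with f = u(·, 0).
So u(ξ,τ) = ξ - τ + 1, and ρ(ξ,τ) = exp(2τ)u(ξ,τ).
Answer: ρ(ξ, τ) = ξexp(2τ) - τexp(2τ) + exp(2τ)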